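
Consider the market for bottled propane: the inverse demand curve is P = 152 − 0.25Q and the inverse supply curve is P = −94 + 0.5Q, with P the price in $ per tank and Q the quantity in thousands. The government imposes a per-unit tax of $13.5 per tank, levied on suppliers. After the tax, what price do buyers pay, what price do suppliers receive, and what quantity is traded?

Inverting to Q(P) form: Qd = 608 − 4P; Qs = 2P + 188.
Before the tax: set 608 − 4P = 2P + 188 → P* = $70, Q* = 328.
With the tax collected from suppliers, supply shifts: Qs = 2(P − 13.5) + 188.
New equilibrium: buyers pay $74.5, suppliers receive $61, Q = 310. (Wedge: Pb − Ps = 13.5.)

Buyers pay $74.5; suppliers receive $61; quantity = 310.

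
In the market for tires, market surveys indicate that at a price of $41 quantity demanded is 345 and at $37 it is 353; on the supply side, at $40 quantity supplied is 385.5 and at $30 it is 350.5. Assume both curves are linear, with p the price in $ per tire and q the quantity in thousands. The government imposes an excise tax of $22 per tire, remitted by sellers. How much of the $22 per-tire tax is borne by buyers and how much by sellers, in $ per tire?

Demand slope: (353 − 345)/(37 − 41) = -2, so qd = 427 − 2p.
Supply slope: (350.5 − 385.5)/(30 − 40) = 3.5, so qs = 3.5p + 245.5.
Without the tax, 427 − 2p = 3.5p + 245.5 gives 5.5p = 181.5, so p* = $33 and q* = 361.
With the tax collected from sellers, supply shifts: qs = 3.5(p − 22) + 245.5.
New equilibrium: buyers pay $47, sellers receive $25, q = 333. (Wedge: pb − ps = 22.)
Burden on buyers: $14; on sellers: $8. (They sum to $22.)

Buyers bear $14 per tire; sellers bear $8 per tire.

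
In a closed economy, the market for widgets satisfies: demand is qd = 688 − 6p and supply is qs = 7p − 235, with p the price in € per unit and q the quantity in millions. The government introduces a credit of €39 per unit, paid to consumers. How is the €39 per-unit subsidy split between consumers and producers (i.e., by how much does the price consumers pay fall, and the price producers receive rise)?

Without the subsidy, 688 − 6p = 7p − 235 gives 13p = 923, so p* = €71 and q* = 262.
With a per-unit subsidy paid to consumers, each effectively pays p − 39, so demand becomes qd = 688 − 6(p − 39).
New equilibrium: consumers pay €50, producers receive €89, q = 388. (Wedge: pb − ps = −39.)
Gain to consumers: €21; to producers: €18. (They sum to €39.)

Consumers gain €21 per unit; producers gain €18 per unit.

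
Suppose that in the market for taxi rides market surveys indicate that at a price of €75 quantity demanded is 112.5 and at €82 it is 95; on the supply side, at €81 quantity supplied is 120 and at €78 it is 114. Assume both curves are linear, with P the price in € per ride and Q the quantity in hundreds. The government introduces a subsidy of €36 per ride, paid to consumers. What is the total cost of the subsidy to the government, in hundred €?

Government outlay = €5400 hundred.

Demand slope: (95 − 112.5)/(82 − 75) = -2.5, so Qd = 300 − 2.5P.
Supply slope: (114 − 120)/(78 − 81) = 2, so Qs = 2P − 42.
Without the subsidy, 300 − 2.5P = 2P − 42 gives 4.5P = 342, so P* = €76 and Q* = 110.
With a per-unit subsidy paid to consumers, each effectively pays P − 36, so demand becomes Qd = 300 − 2.5(P − 36).
Solving gives Q = 150 with consumers paying €60 and suppliers receiving €96 (the €36 wedge).
Outlay = t · Q = 36 · 150 = €5400.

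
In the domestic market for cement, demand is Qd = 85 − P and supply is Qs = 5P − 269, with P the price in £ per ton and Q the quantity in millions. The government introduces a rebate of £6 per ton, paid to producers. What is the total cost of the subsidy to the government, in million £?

Before the subsidy: set 85 − P = 5P − 269 → P* = £59, Q* = 26.
With a per-unit subsidy paid to producers, each receives P + 6 per unit sold, so supply becomes Qs = 5(P + 6) − 269.
Solving gives Q = 31 with buyers paying £54 and producers receiving £60 (the £6 wedge).
Outlay = t · Q = 6 · 31 = £186.

Government outlay = £186 million.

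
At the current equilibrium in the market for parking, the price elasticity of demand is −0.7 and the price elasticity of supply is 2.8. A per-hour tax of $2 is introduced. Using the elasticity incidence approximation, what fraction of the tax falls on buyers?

Buyers' share ≈ 0.8.

Incidence ratio: buyers' share ≈ εs / (εs + |εd|) = 2.8 / (2.8 + 0.7) = 0.8.
Supply is the more elastic side, so buyers bear the larger share.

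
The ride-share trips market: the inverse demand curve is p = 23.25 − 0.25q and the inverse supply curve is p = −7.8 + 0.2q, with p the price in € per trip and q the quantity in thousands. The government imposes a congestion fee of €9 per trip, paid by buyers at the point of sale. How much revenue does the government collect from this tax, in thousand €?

Rewrite in direct form: qd = 93 − 4p and qs = 5p + 39.
Before the tax: set 93 − 4p = 5p + 39 → p* = €6, q* = 69.
With the tax collected from buyers, demand (in seller-price terms) shifts: qd = 93 − 4(p + 9).
Solving gives q = 49 with buyers paying €11 and sellers receiving €2 (the €9 wedge).
Revenue = t · Q = 9 · 49 = €441.

Tax revenue = €441 thousand.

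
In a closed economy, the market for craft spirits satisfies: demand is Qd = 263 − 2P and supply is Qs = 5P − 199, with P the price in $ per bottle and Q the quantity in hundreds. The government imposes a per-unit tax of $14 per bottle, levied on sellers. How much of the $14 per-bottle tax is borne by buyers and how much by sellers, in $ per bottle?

Without the tax, 263 − 2P = 5P − 199 gives 7P = 462, so P* = $66 and Q* = 131.
With the tax collected from sellers, supply shifts: Qs = 5(P − 14) − 199.
Solving gives Q = 111 with buyers paying $76 and sellers receiving $62 (the $14 wedge).
Burden on buyers: $10; on sellers: $4. (They sum to $14.)

Buyers bear $10 per bottle; sellers bear $4 per bottle.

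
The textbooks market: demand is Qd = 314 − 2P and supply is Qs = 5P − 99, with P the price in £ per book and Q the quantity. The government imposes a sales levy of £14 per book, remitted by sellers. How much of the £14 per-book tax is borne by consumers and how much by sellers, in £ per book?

Consumers bear £10 per book; sellers bear £4 per book.

Before the tax: set 314 − 2P = 5P − 99 → P* = £59, Q* = 196.
With the tax collected from sellers, supply shifts: Qs = 5(P − 14) − 99.
Solving gives Q = 176 with consumers paying £69 and sellers receiving £55 (the £14 wedge).
Burden on consumers: £10; on sellers: £4. (They sum to £14.)
The less price-elastic side of the market bears the larger share of a per-unit tax.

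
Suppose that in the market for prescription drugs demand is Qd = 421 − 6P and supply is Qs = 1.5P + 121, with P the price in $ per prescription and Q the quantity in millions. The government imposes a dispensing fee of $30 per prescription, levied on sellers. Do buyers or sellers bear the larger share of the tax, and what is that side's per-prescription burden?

Before the tax: set 421 − 6P = 1.5P + 121 → P* = $40, Q* = 181.
With the tax collected from sellers, supply shifts: Qs = 1.5(P − 30) + 121.
New equilibrium: buyers pay $46, sellers receive $16, Q = 145. (Wedge: Pb − Ps = 30.)
Per-prescription burden: buyers $6, sellers $24.
Sellers take the larger share because supply is less price-elastic here (demand slope 6 vs supply slope 1.5).
The less price-elastic side of the market bears the larger share of a per-unit tax.

Sellers bear the larger share: $24 per prescription.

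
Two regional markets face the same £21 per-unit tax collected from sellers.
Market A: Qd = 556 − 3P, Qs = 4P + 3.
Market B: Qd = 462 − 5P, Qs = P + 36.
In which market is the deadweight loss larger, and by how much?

Market A: pre-tax P* = £79, Q* = 319; post-tax Q = 283; deadweight loss = £378.
Market B: pre-tax P* = £71, Q* = 107; post-tax Q = 89.5; deadweight loss = £183.75.
Difference: £378 vs £183.75 → market A is larger by £194.25.

Market A, by £194.25.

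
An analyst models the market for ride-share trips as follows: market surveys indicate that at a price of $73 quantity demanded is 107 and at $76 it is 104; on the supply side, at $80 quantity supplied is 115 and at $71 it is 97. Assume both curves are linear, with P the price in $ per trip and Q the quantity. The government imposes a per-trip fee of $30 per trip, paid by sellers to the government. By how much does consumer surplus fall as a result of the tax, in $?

Consumer surplus falls by $1900.

Demand slope: (104 − 107)/(76 − 73) = -1, so Qd = 180 − P.
Supply slope: (97 − 115)/(71 − 80) = 2, so Qs = 2P − 45.
Without the tax, 180 − P = 2P − 45 gives 3P = 225, so P* = $75 and Q* = 105.
With the tax collected from sellers, supply shifts: Qs = 2(P − 30) − 45.
Solving gives Q = 85 with buyers paying $95 and sellers receiving $65 (the $30 wedge).
ΔCS is the trapezoid between Q = 85 and Q = 105 of height $20: ½ · (105 + 85) · 20 = $1900.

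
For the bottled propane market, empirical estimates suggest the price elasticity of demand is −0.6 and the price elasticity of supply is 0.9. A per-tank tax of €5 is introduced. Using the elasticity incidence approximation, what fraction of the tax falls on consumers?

Incidence ratio: consumers' share ≈ εs / (εs + |εd|) = 0.9 / (0.9 + 0.6) = 0.6.
Supply is the more elastic side, so consumers bear the larger share.

Consumers' share ≈ 0.6.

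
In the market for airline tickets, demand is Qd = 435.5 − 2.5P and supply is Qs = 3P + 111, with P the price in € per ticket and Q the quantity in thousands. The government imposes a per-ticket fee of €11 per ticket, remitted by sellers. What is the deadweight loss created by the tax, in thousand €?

Deadweight loss = €82.5 thousand.

Without the tax, 435.5 − 2.5P = 3P + 111 gives 5.5P = 324.5, so P* = €59 and Q* = 288.
With the tax collected from sellers, supply shifts: Qs = 3(P − 11) + 111.
Solving gives Q = 273 with consumers paying €65 and sellers receiving €54 (the €11 wedge).
Quantity falls by |ΔQ| = |288 − 273| = 15.
DWL = ½ · t · |ΔQ| = ½ · 11 · 15 = €82.5.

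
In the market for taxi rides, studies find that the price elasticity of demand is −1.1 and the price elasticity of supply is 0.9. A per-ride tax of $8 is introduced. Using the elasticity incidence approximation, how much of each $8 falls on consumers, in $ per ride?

Incidence ratio: consumers' share ≈ εs / (εs + |εd|) = 0.9 / (0.9 + 1.1) = 0.45.
So consumers bear ≈ 0.45 × $8 = $3.6; sellers bear $4.4.

Consumers bear ≈ $3.6 per ride.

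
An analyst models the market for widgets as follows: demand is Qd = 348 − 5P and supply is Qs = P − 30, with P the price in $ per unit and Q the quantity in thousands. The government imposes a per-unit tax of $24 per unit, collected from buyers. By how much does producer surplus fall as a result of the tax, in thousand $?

Without the tax, 348 − 5P = P − 30 gives 6P = 378, so P* = $63 and Q* = 33.
With the tax collected from buyers, demand (in seller-price terms) shifts: Qd = 348 − 5(P + 24).
Solving gives Q = 13 with buyers paying $67 and sellers receiving $43 (the $24 wedge).
ΔPS is the trapezoid between Q = 13 and Q = 33 of height $20: ½ · (33 + 13) · 20 = $460.

Producer surplus falls by $460 thousand.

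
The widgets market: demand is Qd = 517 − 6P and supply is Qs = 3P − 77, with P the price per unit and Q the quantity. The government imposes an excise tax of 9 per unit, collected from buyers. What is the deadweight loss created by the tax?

Deadweight loss = 81.

Before the tax: set 517 − 6P = 3P − 77 → P* = 66, Q* = 121.
With the tax collected from buyers, demand (in seller-price terms) shifts: Qd = 517 − 6(P + 9).
New equilibrium: buyers pay 69, suppliers receive 60, Q = 103. (Wedge: Pb − Ps = 9.)
Quantity falls by |ΔQ| = |121 − 103| = 18.
DWL = ½ · t · |ΔQ| = ½ · 9 · 18 = 81.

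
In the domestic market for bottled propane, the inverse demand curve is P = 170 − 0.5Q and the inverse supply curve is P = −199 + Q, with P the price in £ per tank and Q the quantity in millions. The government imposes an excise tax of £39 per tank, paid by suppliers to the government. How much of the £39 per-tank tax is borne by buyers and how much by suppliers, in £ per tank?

Rewrite in direct form: Qd = 340 − 2P and Qs = P + 199.
Without the tax, 340 − 2P = P + 199 gives 3P = 141, so P* = £47 and Q* = 246.
With the tax collected from suppliers, supply shifts: Qs = (P − 39) + 199.
New equilibrium: buyers pay £60, suppliers receive £21, Q = 220. (Wedge: Pb − Ps = 39.)
Burden on buyers: £13; on suppliers: £26. (They sum to £39.)

Buyers bear £13 per tank; suppliers bear £26 per tank.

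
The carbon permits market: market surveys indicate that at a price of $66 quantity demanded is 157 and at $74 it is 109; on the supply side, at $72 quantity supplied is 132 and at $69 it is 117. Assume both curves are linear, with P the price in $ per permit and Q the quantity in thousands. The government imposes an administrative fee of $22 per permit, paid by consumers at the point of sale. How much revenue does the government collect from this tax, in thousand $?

Demand slope: (109 − 157)/(74 − 66) = -6, so Qd = 553 − 6P.
Supply slope: (117 − 132)/(69 − 72) = 5, so Qs = 5P − 228.
Without the tax, 553 − 6P = 5P − 228 gives 11P = 781, so P* = $71 and Q* = 127.
With the tax collected from consumers, demand (in seller-price terms) shifts: Qd = 553 − 6(P + 22).
Solving gives Q = 67 with consumers paying $81 and producers receiving $59 (the $22 wedge).
Revenue = t · Q = 22 · 67 = $1474.

Tax revenue = $1474 thousand.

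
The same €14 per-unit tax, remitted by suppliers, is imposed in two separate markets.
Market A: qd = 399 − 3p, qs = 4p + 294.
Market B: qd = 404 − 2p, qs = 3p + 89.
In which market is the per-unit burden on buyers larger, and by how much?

Market B, by €0.4.

Market A: pre-tax p* = €15, q* = 354; post-tax q = 330; per-unit burden on buyers = €8.
Market B: pre-tax p* = €63, q* = 278; post-tax q = 261.2; per-unit burden on buyers = €8.4.
Difference: €8 vs €8.4 → market B is larger by €0.4.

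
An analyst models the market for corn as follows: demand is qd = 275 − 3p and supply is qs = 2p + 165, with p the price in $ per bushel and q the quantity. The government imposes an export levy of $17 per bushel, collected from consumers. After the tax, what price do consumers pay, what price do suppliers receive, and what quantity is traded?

Without the tax, 275 − 3p = 2p + 165 gives 5p = 110, so p* = $22 and q* = 209.
With the tax collected from consumers, demand (in seller-price terms) shifts: qd = 275 − 3(p + 17).
Solving gives q = 188.6 with consumers paying $28.8 and suppliers receiving $11.8 (the $17 wedge).

Consumers pay $28.8; suppliers receive $11.8; quantity = 188.6.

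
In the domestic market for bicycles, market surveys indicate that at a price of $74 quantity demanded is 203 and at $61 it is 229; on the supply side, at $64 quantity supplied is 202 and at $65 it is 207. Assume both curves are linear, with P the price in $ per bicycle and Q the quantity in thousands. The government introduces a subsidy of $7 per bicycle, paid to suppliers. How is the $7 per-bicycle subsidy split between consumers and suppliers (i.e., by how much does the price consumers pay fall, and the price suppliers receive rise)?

Consumers gain $5 per bicycle; suppliers gain $2 per bicycle.

Demand slope: (229 − 203)/(61 − 74) = -2, so Qd = 351 − 2P.
Supply slope: (207 − 202)/(65 − 64) = 5, so Qs = 5P − 118.
Without the subsidy, 351 − 2P = 5P − 118 gives 7P = 469, so P* = $67 and Q* = 217.
With a per-unit subsidy paid to suppliers, each receives P + 7 per unit sold, so supply becomes Qs = 5(P + 7) − 118.
New equilibrium: consumers pay $62, suppliers receive $69, Q = 227. (Wedge: Pb − Ps = −7.)
Gain to consumers: $5; to suppliers: $2. (They sum to $7.)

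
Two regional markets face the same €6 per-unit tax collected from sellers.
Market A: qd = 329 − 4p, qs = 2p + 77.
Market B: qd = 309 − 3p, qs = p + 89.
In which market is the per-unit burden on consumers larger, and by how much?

Market A: pre-tax p* = €42, q* = 161; post-tax q = 153; per-unit burden on consumers = €2.
Market B: pre-tax p* = €55, q* = 144; post-tax q = 139.5; per-unit burden on consumers = €1.5.
Difference: €2 vs €1.5 → market A is larger by €0.5.

Market A, by €0.5.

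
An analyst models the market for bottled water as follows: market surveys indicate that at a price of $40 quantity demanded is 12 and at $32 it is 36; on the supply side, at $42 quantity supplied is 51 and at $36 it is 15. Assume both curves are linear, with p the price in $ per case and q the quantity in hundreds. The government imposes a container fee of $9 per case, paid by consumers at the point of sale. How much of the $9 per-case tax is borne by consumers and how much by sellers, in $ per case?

Consumers bear $6 per case; sellers bear $3 per case.

Demand slope: (36 − 12)/(32 − 40) = -3, so qd = 132 − 3p.
Supply slope: (15 − 51)/(36 − 42) = 6, so qs = 6p − 201.
Without the tax, 132 − 3p = 6p − 201 gives 9p = 333, so p* = $37 and q* = 21.
With the tax collected from consumers, demand (in seller-price terms) shifts: qd = 132 − 3(p + 9).
New equilibrium: consumers pay $43, sellers receive $34, q = 3. (Wedge: pb − ps = 9.)
Burden on consumers: $6; on sellers: $3. (They sum to $9.)
The less price-elastic side of the market bears the larger share of a per-unit tax.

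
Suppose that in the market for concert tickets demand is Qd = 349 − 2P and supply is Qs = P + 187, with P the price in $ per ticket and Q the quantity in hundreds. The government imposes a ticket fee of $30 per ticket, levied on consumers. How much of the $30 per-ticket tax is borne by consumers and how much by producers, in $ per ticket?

Consumers bear $10 per ticket; producers bear $20 per ticket.

Before the tax: set 349 − 2P = P + 187 → P* = $54, Q* = 241.
With the tax collected from consumers, demand (in seller-price terms) shifts: Qd = 349 − 2(P + 30).
Solving gives Q = 221 with consumers paying $64 and producers receiving $34 (the $30 wedge).
Burden on consumers: $10; on producers: $20. (They sum to $30.)
The less price-elastic side of the market bears the larger share of a per-unit tax.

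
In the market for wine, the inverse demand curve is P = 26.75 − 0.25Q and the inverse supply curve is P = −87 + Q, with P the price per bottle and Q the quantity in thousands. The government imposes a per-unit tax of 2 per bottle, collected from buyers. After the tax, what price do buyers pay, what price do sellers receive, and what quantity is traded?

Inverting to Q(P) form: Qd = 107 − 4P; Qs = P + 87.
Before the tax: set 107 − 4P = P + 87 → P* = 4, Q* = 91.
With the tax collected from buyers, demand (in seller-price terms) shifts: Qd = 107 − 4(P + 2).
New equilibrium: buyers pay 4.4, sellers receive 2.4, Q = 89.4. (Wedge: Pb − Ps = 2.)

Buyers pay 4.4; sellers receive 2.4; quantity = 89.4.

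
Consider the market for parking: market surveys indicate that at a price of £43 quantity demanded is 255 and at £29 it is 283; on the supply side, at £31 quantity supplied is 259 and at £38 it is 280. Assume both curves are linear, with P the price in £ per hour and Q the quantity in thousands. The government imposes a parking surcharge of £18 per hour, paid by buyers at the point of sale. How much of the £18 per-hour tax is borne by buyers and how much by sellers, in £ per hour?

Demand slope: (283 − 255)/(29 − 43) = -2, so Qd = 341 − 2P.
Supply slope: (280 − 259)/(38 − 31) = 3, so Qs = 3P + 166.
Before the tax: set 341 − 2P = 3P + 166 → P* = £35, Q* = 271.
With the tax collected from buyers, demand (in seller-price terms) shifts: Qd = 341 − 2(P + 18).
New equilibrium: buyers pay £45.8, sellers receive £27.8, Q = 249.4. (Wedge: Pb − Ps = 18.)
Burden on buyers: £10.8; on sellers: £7.2. (They sum to £18.)
The less price-elastic side of the market bears the larger share of a per-unit tax.

Buyers bear £10.8 per hour; sellers bear £7.2 per hour.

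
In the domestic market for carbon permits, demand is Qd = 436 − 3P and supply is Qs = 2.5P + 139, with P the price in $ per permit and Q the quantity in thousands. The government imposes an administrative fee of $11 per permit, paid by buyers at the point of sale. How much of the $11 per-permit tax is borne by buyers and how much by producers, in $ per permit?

Before the tax: set 436 − 3P = 2.5P + 139 → P* = $54, Q* = 274.
With the tax collected from buyers, demand (in seller-price terms) shifts: Qd = 436 − 3(P + 11).
Solving gives Q = 259 with buyers paying $59 and producers receiving $48 (the $11 wedge).
Burden on buyers: $5; on producers: $6. (They sum to $11.)

Buyers bear $5 per permit; producers bear $6 per permit.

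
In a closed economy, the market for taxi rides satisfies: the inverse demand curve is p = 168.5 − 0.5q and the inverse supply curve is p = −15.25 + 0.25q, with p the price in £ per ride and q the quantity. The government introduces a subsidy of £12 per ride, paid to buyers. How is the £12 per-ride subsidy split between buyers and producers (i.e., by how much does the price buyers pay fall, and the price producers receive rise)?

Buyers gain £8 per ride; producers gain £4 per ride.

Inverting to q(p) form: qd = 337 − 2p; qs = 4p + 61.
Without the subsidy, 337 − 2p = 4p + 61 gives 6p = 276, so p* = £46 and q* = 245.
With a per-unit subsidy paid to buyers, each effectively pays p − 12, so demand becomes qd = 337 − 2(p − 12).
Solving gives q = 261 with buyers paying £38 and producers receiving £50 (the £12 wedge).
Gain to buyers: £8; to producers: £4. (They sum to £12.)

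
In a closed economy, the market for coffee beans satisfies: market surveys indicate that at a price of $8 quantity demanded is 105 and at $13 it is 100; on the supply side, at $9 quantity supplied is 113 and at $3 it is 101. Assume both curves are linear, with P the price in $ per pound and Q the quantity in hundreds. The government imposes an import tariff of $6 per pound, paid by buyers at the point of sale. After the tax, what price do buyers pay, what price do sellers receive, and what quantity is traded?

Demand slope: (100 − 105)/(13 − 8) = -1, so Qd = 113 − P.
Supply slope: (101 − 113)/(3 − 9) = 2, so Qs = 2P + 95.
Before the tax: set 113 − P = 2P + 95 → P* = $6, Q* = 107.
With the tax collected from buyers, demand (in seller-price terms) shifts: Qd = 113 − (P + 6).
New equilibrium: buyers pay $10, sellers receive $4, Q = 103. (Wedge: Pb − Ps = 6.)
The less price-elastic side of the market bears the larger share of a per-unit tax.

Buyers pay $10; sellers receive $4; quantity = 103.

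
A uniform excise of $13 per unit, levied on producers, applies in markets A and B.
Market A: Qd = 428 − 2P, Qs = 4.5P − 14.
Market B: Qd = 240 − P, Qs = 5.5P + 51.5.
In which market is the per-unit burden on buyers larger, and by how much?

Market A: pre-tax P* = $68, Q* = 292; post-tax Q = 274; per-unit burden on buyers = $9.
Market B: pre-tax P* = $29, Q* = 211; post-tax Q = 200; per-unit burden on buyers = $11.
Difference: $9 vs $11 → market B is larger by $2.

Market B, by $2.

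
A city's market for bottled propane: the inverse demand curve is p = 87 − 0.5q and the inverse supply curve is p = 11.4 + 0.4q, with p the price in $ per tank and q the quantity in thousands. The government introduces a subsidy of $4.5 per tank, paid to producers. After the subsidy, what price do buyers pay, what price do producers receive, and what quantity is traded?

Buyers pay $42.5; producers receive $47; quantity = 89.

Inverting to q(p) form: qd = 174 − 2p; qs = 2.5p − 28.5.
Before the subsidy: set 174 − 2p = 2.5p − 28.5 → p* = $45, q* = 84.
With a per-unit subsidy paid to producers, each receives p + 4.5 per unit sold, so supply becomes qs = 2.5(p + 4.5) − 28.5.
Solving gives q = 89 with buyers paying $42.5 and producers receiving $47 (the $4.5 wedge).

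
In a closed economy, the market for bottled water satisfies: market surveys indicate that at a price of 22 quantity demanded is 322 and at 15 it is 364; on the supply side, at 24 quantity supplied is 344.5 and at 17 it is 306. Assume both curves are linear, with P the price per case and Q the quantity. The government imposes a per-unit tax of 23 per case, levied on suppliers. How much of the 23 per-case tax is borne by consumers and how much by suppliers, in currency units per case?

Demand slope: (364 − 322)/(15 − 22) = -6, so Qd = 454 − 6P.
Supply slope: (306 − 344.5)/(17 − 24) = 5.5, so Qs = 5.5P + 212.5.
Without the tax, 454 − 6P = 5.5P + 212.5 gives 11.5P = 241.5, so P* = 21 and Q* = 328.
With the tax collected from suppliers, supply shifts: Qs = 5.5(P − 23) + 212.5.
New equilibrium: consumers pay 32, suppliers receive 9, Q = 262. (Wedge: Pb − Ps = 23.)
Burden on consumers: 11; on suppliers: 12. (They sum to 23.)

Consumers bear 11 per case; suppliers bear 12 per case.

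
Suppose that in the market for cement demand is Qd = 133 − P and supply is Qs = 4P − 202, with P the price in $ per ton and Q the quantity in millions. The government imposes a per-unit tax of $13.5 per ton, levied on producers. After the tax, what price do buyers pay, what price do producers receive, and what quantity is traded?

Without the tax, 133 − P = 4P − 202 gives 5P = 335, so P* = $67 and Q* = 66.
With the tax collected from producers, supply shifts: Qs = 4(P − 13.5) − 202.
Solving gives Q = 55.2 with buyers paying $77.8 and producers receiving $64.3 (the $13.5 wedge).

Buyers pay $77.8; producers receive $64.3; quantity = 55.2.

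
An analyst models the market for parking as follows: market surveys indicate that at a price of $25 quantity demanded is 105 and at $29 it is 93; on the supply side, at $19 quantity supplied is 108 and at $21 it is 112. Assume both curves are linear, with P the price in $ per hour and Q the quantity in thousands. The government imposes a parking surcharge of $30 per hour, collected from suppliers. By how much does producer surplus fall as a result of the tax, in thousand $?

Demand slope: (93 − 105)/(29 − 25) = -3, so Qd = 180 − 3P.
Supply slope: (112 − 108)/(21 − 19) = 2, so Qs = 2P + 70.
Without the tax, 180 − 3P = 2P + 70 gives 5P = 110, so P* = $22 and Q* = 114.
With the tax collected from suppliers, supply shifts: Qs = 2(P − 30) + 70.
New equilibrium: consumers pay $34, suppliers receive $4, Q = 78. (Wedge: Pb − Ps = 30.)
ΔPS is the trapezoid between Q = 78 and Q = 114 of height $18: ½ · (114 + 78) · 18 = $1728.

Producer surplus falls by $1728 thousand.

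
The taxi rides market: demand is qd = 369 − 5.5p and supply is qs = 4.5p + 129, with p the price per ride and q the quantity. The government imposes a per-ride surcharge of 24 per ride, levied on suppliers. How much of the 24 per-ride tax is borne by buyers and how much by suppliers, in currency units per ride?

Before the tax: set 369 − 5.5p = 4.5p + 129 → p* = 24, q* = 237.
With the tax collected from suppliers, supply shifts: qs = 4.5(p − 24) + 129.
Solving gives q = 177.6 with buyers paying 34.8 and suppliers receiving 10.8 (the 24 wedge).
Burden on buyers: 10.8; on suppliers: 13.2. (They sum to 24.)

Buyers bear 10.8 per ride; suppliers bear 13.2 per ride.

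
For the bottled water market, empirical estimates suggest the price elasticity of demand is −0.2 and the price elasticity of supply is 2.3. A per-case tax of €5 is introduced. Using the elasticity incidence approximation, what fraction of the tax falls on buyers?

Incidence ratio: buyers' share ≈ εs / (εs + |εd|) = 2.3 / (2.3 + 0.2) = 0.92.
Supply is the more elastic side, so buyers bear the larger share.

Buyers' share ≈ 0.92.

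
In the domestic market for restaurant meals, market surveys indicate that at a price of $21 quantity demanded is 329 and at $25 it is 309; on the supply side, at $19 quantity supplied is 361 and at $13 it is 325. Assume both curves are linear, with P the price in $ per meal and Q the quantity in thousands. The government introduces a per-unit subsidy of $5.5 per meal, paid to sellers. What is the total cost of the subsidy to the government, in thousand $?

Government outlay = $2002 thousand.

Demand slope: (309 − 329)/(25 − 21) = -5, so Qd = 434 − 5P.
Supply slope: (325 − 361)/(13 − 19) = 6, so Qs = 6P + 247.
Without the subsidy, 434 − 5P = 6P + 247 gives 11P = 187, so P* = $17 and Q* = 349.
With a per-unit subsidy paid to sellers, each receives P + 5.5 per unit sold, so supply becomes Qs = 6(P + 5.5) + 247.
Solving gives Q = 364 with consumers paying $14 and sellers receiving $19.5 (the $5.5 wedge).
Outlay = t · Q = 5.5 · 364 = $2002.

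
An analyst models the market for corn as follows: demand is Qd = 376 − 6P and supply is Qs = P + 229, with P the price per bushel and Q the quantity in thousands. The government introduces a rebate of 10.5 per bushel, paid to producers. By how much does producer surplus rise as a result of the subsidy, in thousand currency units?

Before the subsidy: set 376 − 6P = P + 229 → P* = 21, Q* = 250.
With a per-unit subsidy paid to producers, each receives P + 10.5 per unit sold, so supply becomes Qs = (P + 10.5) + 229.
New equilibrium: buyers pay 19.5, producers receive 30, Q = 259. (Wedge: Pb − Ps = −10.5.)
ΔPS is the trapezoid between Q = 259 and Q = 250 of height 9: ½ · (250 + 259) · 9 = 2290.5.

Producer surplus rises by 2290.5 thousand.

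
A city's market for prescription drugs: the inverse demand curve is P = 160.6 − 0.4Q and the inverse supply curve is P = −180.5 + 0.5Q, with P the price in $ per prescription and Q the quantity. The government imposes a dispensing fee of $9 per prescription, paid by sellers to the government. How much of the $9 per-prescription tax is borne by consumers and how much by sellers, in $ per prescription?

Consumers bear $4 per prescription; sellers bear $5 per prescription.

Inverting to Q(P) form: Qd = 401.5 − 2.5P; Qs = 2P + 361.
Without the tax, 401.5 − 2.5P = 2P + 361 gives 4.5P = 40.5, so P* = $9 and Q* = 379.
With the tax collected from sellers, supply shifts: Qs = 2(P − 9) + 361.
Solving gives Q = 369 with consumers paying $13 and sellers receiving $4 (the $9 wedge).
Burden on consumers: $4; on sellers: $5. (They sum to $9.)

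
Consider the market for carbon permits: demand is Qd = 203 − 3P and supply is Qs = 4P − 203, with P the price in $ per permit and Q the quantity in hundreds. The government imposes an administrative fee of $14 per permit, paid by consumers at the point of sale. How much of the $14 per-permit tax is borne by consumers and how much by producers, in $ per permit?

Before the tax: set 203 − 3P = 4P − 203 → P* = $58, Q* = 29.
With the tax collected from consumers, demand (in seller-price terms) shifts: Qd = 203 − 3(P + 14).
Solving gives Q = 5 with consumers paying $66 and producers receiving $52 (the $14 wedge).
Burden on consumers: $8; on producers: $6. (They sum to $14.)

Consumers bear $8 per permit; producers bear $6 per permit.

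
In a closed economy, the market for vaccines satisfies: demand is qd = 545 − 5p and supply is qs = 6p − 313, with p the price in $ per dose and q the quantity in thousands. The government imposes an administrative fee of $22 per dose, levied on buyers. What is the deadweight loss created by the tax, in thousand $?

Before the tax: set 545 − 5p = 6p − 313 → p* = $78, q* = 155.
With the tax collected from buyers, demand (in seller-price terms) shifts: qd = 545 − 5(p + 22).
New equilibrium: buyers pay $90, sellers receive $68, q = 95. (Wedge: pb − ps = 22.)
Quantity falls by |ΔQ| = |155 − 95| = 60.
DWL = ½ · t · |ΔQ| = ½ · 22 · 60 = $660.

Deadweight loss = $660 thousand.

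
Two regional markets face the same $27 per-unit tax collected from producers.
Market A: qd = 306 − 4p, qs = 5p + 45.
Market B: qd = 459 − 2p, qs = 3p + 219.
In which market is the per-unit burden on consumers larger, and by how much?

Market B, by $1.2.

Market A: pre-tax p* = $29, q* = 190; post-tax q = 130; per-unit burden on consumers = $15.
Market B: pre-tax p* = $48, q* = 363; post-tax q = 330.6; per-unit burden on consumers = $16.2.
Difference: $15 vs $16.2 → market B is larger by $1.2.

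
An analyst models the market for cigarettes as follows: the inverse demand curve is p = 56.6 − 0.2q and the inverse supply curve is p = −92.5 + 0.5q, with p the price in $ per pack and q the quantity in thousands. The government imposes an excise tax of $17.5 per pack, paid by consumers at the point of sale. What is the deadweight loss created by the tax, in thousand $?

Rewrite in direct form: qd = 283 − 5p and qs = 2p + 185.
Without the tax, 283 − 5p = 2p + 185 gives 7p = 98, so p* = $14 and q* = 213.
With the tax collected from consumers, demand (in seller-price terms) shifts: qd = 283 − 5(p + 17.5).
New equilibrium: consumers pay $19, producers receive $1.5, q = 188. (Wedge: pb − ps = 17.5.)
Quantity falls by |ΔQ| = |213 − 188| = 25.
DWL = ½ · t · |ΔQ| = ½ · 17.5 · 25 = $218.75.

Deadweight loss = $218.75 thousand.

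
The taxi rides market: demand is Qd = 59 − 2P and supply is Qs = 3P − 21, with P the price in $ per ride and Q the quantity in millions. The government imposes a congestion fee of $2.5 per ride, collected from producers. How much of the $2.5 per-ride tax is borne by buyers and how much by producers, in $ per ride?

Buyers bear $1.5 per ride; producers bear $1 per ride.

Without the tax, 59 − 2P = 3P − 21 gives 5P = 80, so P* = $16 and Q* = 27.
With the tax collected from producers, supply shifts: Qs = 3(P − 2.5) − 21.
Solving gives Q = 24 with buyers paying $17.5 and producers receiving $15 (the $2.5 wedge).
Burden on buyers: $1.5; on producers: $1. (They sum to $2.5.)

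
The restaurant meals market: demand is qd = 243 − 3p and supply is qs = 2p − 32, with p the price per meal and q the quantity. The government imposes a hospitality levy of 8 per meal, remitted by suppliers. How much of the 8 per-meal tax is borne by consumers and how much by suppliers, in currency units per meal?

Without the tax, 243 − 3p = 2p − 32 gives 5p = 275, so p* = 55 and q* = 78.
With the tax collected from suppliers, supply shifts: qs = 2(p − 8) − 32.
New equilibrium: consumers pay 58.2, suppliers receive 50.2, q = 68.4. (Wedge: pb − ps = 8.)
Burden on consumers: 3.2; on suppliers: 4.8. (They sum to 8.)
The less price-elastic side of the market bears the larger share of a per-unit tax.

Consumers bear 3.2 per meal; suppliers bear 4.8 per meal.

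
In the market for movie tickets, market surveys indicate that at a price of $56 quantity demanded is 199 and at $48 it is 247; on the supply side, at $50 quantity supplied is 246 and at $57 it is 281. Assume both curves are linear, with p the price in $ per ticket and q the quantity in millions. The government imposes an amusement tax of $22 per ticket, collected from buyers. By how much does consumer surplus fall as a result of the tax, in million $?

Consumer surplus falls by $2110 million.

Demand slope: (247 − 199)/(48 − 56) = -6, so qd = 535 − 6p.
Supply slope: (281 − 246)/(57 − 50) = 5, so qs = 5p − 4.
Without the tax, 535 − 6p = 5p − 4 gives 11p = 539, so p* = $49 and q* = 241.
With the tax collected from buyers, demand (in seller-price terms) shifts: qd = 535 − 6(p + 22).
Solving gives q = 181 with buyers paying $59 and producers receiving $37 (the $22 wedge).
ΔCS is the trapezoid between Q = 181 and Q = 241 of height $10: ½ · (241 + 181) · 10 = $2110.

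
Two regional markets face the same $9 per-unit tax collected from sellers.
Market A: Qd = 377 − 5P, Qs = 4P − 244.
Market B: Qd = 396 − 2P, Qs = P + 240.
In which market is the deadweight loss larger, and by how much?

Market A, by $63.

Market A: pre-tax P* = $69, Q* = 32; post-tax Q = 12; deadweight loss = $90.
Market B: pre-tax P* = $52, Q* = 292; post-tax Q = 286; deadweight loss = $27.
Difference: $90 vs $27 → market A is larger by $63.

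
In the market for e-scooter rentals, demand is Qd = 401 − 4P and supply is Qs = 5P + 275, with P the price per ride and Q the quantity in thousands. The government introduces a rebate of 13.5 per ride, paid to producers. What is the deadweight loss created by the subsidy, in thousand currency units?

Deadweight loss = 202.5 thousand.

Before the subsidy: set 401 − 4P = 5P + 275 → P* = 14, Q* = 345.
With a per-unit subsidy paid to producers, each receives P + 13.5 per unit sold, so supply becomes Qs = 5(P + 13.5) + 275.
New equilibrium: consumers pay 6.5, producers receive 20, Q = 375. (Wedge: Pb − Ps = −13.5.)
Quantity rises by |ΔQ| = |345 − 375| = 30.
DWL = ½ · t · |ΔQ| = ½ · 13.5 · 30 = 202.5.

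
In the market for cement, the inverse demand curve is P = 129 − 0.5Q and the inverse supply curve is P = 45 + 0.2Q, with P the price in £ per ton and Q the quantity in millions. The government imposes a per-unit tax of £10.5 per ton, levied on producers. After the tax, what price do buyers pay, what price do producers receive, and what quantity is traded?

Rewrite in direct form: Qd = 258 − 2P and Qs = 5P − 225.
Without the tax, 258 − 2P = 5P − 225 gives 7P = 483, so P* = £69 and Q* = 120.
With the tax collected from producers, supply shifts: Qs = 5(P − 10.5) − 225.
Solving gives Q = 105 with buyers paying £76.5 and producers receiving £66 (the £10.5 wedge).
The less price-elastic side of the market bears the larger share of a per-unit tax.

Buyers pay £76.5; producers receive £66; quantity = 105.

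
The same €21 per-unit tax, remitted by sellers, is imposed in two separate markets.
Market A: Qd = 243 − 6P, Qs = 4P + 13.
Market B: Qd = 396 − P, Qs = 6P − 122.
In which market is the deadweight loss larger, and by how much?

Market A, by €340.2.

Market A: pre-tax P* = €23, Q* = 105; post-tax Q = 54.6; deadweight loss = €529.2.
Market B: pre-tax P* = €74, Q* = 322; post-tax Q = 304; deadweight loss = €189.
Difference: €529.2 vs €189 → market A is larger by €340.2.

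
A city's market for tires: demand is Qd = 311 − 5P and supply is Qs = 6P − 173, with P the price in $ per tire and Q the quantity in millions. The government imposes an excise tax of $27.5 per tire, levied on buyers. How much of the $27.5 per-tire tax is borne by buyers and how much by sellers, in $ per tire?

Buyers bear $15 per tire; sellers bear $12.5 per tire.

Before the tax: set 311 − 5P = 6P − 173 → P* = $44, Q* = 91.
With the tax collected from buyers, demand (in seller-price terms) shifts: Qd = 311 − 5(P + 27.5).
New equilibrium: buyers pay $59, sellers receive $31.5, Q = 16. (Wedge: Pb − Ps = 27.5.)
Burden on buyers: $15; on sellers: $12.5. (They sum to $27.5.)
The less price-elastic side of the market bears the larger share of a per-unit tax.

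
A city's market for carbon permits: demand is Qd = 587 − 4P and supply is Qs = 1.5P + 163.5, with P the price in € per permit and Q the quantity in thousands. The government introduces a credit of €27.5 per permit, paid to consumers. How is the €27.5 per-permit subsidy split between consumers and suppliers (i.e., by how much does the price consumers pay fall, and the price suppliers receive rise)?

Before the subsidy: set 587 − 4P = 1.5P + 163.5 → P* = €77, Q* = 279.
With a per-unit subsidy paid to consumers, each effectively pays P − 27.5, so demand becomes Qd = 587 − 4(P − 27.5).
Solving gives Q = 309 with consumers paying €69.5 and suppliers receiving €97 (the €27.5 wedge).
Gain to consumers: €7.5; to suppliers: €20. (They sum to €27.5.)

Consumers gain €7.5 per permit; suppliers gain €20 per permit.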